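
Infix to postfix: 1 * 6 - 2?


Left to right (same or higher precedence on left)
Postfix: 1 6 * 2 -


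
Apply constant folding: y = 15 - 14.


15 - 14 = 1 at compile time
Optimized: y = 1


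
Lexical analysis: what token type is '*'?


Pattern: operator symbol
Type: OPERATOR


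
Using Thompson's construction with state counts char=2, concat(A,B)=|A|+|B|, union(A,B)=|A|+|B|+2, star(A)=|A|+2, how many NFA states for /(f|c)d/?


Syntax tree has 3 char leaf(s), 1 union(s), 0 star(s)
chars contribute 3×2 = 6; each union adds +2; each star adds +2
Total: 6 + 2 + 0 = 8 states


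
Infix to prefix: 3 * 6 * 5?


left-to-right (same/higher precedence on left): tree is (* (* 3 6) 5)
Prefix: * * 3 6 5


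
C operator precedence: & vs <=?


'<=' is relational (level 7); '&' is bitwise AND (level 5)
Higher level binds tighter
'<=' has higher precedence than '&'


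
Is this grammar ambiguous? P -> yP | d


right-linear, alternatives start with distinct terminals 'y' vs 'd': unique leftmost derivation
Unambiguous


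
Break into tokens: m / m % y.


Scan left to right, longest-match per lexeme
Tokens: ID(m), OP(/), ID(m), OP(%), ID(y)


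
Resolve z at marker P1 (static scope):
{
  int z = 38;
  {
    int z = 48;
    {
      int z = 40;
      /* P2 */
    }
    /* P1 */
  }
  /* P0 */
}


z declared in the same block as P1
z = 48


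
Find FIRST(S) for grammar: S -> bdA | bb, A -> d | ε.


Per alternative of S: FIRST(bdA) = {b}; FIRST(bb) = {b}
FIRST(S) = {b}


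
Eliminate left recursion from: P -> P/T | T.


Left-recursive alternatives: P/T; non-recursive: T
Introduce P': P -> TP', P' -> /TP' | ε


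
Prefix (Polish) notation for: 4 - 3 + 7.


left-to-right (same/higher precedence on left): tree is (+ (- 4 3) 7)
Prefix: + - 4 3 7


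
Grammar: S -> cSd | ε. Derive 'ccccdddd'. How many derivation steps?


Derivation: S => cSd => ccSdd => cccSddd => ccccSdddd => ccccdddd
Steps: 5


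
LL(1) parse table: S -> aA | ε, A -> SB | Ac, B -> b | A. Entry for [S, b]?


For [S, b]: ε is nullable and 'b' ∈ FOLLOW(S)
Entry: S -> ε


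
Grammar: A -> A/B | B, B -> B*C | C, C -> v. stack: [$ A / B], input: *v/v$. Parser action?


'*' can extend B; shift to build B -> B*C
Action: shift


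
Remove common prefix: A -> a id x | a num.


Common prefix: 'a'
Factored: A -> a A', A' -> id x | num


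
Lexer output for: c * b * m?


Scan left to right, longest-match per lexeme
Tokens: ID(c), OP(*), ID(b), OP(*), ID(m)


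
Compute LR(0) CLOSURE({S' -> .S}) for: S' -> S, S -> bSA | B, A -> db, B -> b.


Start: S' -> .S
For each item with dot before a nonterminal B, add B -> .γ for every B-production
Closure: [S' -> .S, S -> .bSA, S -> .B, B -> .b]


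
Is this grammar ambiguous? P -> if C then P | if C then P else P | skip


dangling else: 'if C then if C then skip else skip' parses two ways
Ambiguous


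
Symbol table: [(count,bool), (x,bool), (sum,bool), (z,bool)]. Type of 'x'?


Lookup 'x' → type bool


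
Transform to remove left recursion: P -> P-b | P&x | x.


Left-recursive alternatives: P-b, P&x; non-recursive: x
Introduce P': P -> xP', P' -> -bP' | &xP' | ε


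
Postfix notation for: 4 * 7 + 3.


Left to right (same or higher precedence on left)
Postfix: 4 7 * 3 +


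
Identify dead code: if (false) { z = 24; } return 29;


condition is constant false, so the whole block is unreachable
Dead: 'if (false) { z = 24; }'


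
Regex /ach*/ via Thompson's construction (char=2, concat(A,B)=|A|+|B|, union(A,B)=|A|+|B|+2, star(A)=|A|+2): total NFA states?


Syntax tree has 3 char leaf(s), 0 union(s), 1 star(s)
chars contribute 3×2 = 6; each union adds +2; each star adds +2
Total: 6 + 0 + 2 = 8 states


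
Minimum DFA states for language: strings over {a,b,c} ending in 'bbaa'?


Track the longest suffix of input matching a prefix of 'bbaa': 5 classes (prefixes of length 0..4)
Minimal DFA: 5 states


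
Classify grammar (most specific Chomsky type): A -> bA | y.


Right-linear: every RHS is a terminal or a terminal followed by one nonterminal
Classification: Type 3 (Regular)


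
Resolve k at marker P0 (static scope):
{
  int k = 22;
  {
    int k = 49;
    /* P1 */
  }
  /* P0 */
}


k declared in the same block as P0
k = 22


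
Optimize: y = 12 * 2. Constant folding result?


12 * 2 = 24 at compile time
Optimized: y = 24


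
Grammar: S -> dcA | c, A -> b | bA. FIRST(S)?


Per alternative of S: FIRST(dcA) = {d}; FIRST(c) = {c}
FIRST(S) = {c, d}


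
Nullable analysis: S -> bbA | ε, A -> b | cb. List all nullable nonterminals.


A nonterminal is nullable iff some alternative derives ε (directly, or every symbol in it is nullable)
Nullable: {S}


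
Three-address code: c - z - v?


Break into single-operator statements:
t1 = c - z
t2 = t1 - v


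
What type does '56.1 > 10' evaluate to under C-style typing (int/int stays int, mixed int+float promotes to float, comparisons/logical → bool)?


Operand types: float > int
Rule: comparison yields bool
Result type: bool


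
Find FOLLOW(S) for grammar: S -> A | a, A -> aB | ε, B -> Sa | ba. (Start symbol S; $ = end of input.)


$ ∈ FOLLOW(S). For each A -> αBβ: add FIRST(β)\{ε} to FOLLOW(B); if β nullable, add FOLLOW(A).
FOLLOW(S) = {$, a}


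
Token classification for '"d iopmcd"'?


Pattern: double-quoted sequence
Type: STRING_LITERAL


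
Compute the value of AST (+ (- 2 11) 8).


Evaluate inner: (- 2 11) = -9
Evaluate root: (+ -9 8) = -1
Result: -1


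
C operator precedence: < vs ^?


'<' is relational (level 7); '^' is bitwise XOR (level 4)
Higher level binds tighter
'<' has higher precedence than '^'


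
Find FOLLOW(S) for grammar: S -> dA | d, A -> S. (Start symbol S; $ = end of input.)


$ ∈ FOLLOW(S). For each A -> αBβ: add FIRST(β)\{ε} to FOLLOW(B); if β nullable, add FOLLOW(A).
FOLLOW(S) = {$}


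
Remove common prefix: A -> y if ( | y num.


Common prefix: 'y'
Factored: A -> y A', A' -> if ( | num


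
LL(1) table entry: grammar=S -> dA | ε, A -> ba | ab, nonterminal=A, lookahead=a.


For [A, a]: 'a' ∈ FIRST(ab)
Entry: A -> ab


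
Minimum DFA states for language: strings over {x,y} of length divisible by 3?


Track length mod 3: states 0..2, accept at 0
Minimal DFA: 3 states


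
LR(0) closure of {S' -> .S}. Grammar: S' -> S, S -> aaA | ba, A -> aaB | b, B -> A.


Start: S' -> .S
For each item with dot before a nonterminal B, add B -> .γ for every B-production
Closure: [S' -> .S, S -> .aaA, S -> .ba]


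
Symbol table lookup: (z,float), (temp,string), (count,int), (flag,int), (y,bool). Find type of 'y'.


Lookup 'y' → type bool


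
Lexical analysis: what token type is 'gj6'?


Pattern: letter/underscore followed by alphanumerics, not a keyword
Type: IDENTIFIER


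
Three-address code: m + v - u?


Break into single-operator statements:
t1 = m + v
t2 = t1 - u


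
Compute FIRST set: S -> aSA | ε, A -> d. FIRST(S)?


Per alternative of S: FIRST(aSA) = {a}; FIRST(ε) = {ε}
FIRST(S) = {a, ε}


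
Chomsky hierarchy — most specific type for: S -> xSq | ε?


Single nonterminal LHS, but x^n q^n is not regular
Classification: Type 2 (Context-Free)


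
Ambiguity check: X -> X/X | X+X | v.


'v/v+v' has two parse trees (no precedence encoded between / and +)
Ambiguous


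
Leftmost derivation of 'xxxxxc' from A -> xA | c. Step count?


Derivation: A => xA => xxA => xxxA => xxxxA => xxxxxA => xxxxxc
Steps: 6


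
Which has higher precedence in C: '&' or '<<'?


'<<' is shift (level 8); '&' is bitwise AND (level 5)
Higher level binds tighter
'<<' has higher precedence than '&'


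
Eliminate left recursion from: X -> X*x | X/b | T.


Left-recursive alternatives: X*x, X/b; non-recursive: T
Introduce X': X -> TX', X' -> *xX' | /bX' | ε


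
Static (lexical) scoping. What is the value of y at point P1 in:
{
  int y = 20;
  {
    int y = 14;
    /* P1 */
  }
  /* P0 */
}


y declared in the same block as P1
y = 14


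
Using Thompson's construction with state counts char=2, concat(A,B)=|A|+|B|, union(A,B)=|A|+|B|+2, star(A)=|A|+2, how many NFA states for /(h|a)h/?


Syntax tree has 3 char leaf(s), 1 union(s), 0 star(s)
chars contribute 3×2 = 6; each union adds +2; each star adds +2
Total: 6 + 2 + 0 = 8 states


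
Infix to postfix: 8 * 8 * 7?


Left to right (same or higher precedence on left)
Postfix: 8 8 * 7 *


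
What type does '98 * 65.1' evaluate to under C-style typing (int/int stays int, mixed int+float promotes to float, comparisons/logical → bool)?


Operand types: int * float
Rule: mixed int/float promotes to float; int/int stays int
Result type: float


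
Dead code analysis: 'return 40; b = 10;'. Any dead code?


statement follows a return and is unreachable
Dead: 'b = 10'


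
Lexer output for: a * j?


Scan left to right, longest-match per lexeme
Tokens: ID(a), OP(*), ID(j)


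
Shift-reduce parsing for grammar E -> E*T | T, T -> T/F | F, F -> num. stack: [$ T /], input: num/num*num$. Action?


no handle; shift 'num'
Action: shift


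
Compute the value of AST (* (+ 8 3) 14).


Evaluate inner: (+ 8 3) = 11
Evaluate root: (* 11 14) = 154
Result: 154


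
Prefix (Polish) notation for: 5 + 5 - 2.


left-to-right (same/higher precedence on left): tree is (- (+ 5 5) 2)
Prefix: - + 5 5 2


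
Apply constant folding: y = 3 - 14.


3 - 14 = -11 at compile time
Optimized: y = -11


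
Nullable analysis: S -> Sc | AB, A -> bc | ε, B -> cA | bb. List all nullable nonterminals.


A nonterminal is nullable iff some alternative derives ε (directly, or every symbol in it is nullable)
Nullable: {A}


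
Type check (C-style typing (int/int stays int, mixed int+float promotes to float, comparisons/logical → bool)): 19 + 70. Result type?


Operand types: int + int
Rule: mixed int/float promotes to float; int/int stays int
Result type: int


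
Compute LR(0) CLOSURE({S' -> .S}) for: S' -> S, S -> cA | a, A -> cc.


Start: S' -> .S
For each item with dot before a nonterminal B, add B -> .γ for every B-production
Closure: [S' -> .S, S -> .cA, S -> .a]


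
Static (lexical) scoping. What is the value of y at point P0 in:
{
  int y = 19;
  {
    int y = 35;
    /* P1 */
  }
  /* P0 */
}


y declared in the same block as P0
y = 19


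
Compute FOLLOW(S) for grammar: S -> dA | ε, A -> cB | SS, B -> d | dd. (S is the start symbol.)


$ ∈ FOLLOW(S). For each A -> αBβ: add FIRST(β)\{ε} to FOLLOW(B); if β nullable, add FOLLOW(A).
FOLLOW(S) = {$, d}


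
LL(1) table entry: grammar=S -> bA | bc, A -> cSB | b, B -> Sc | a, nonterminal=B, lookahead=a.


For [B, a]: 'a' ∈ FIRST(a)
Entry: B -> a


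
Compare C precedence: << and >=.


'<<' is shift (level 8); '>=' is relational (level 7)
Higher level binds tighter
'<<' has higher precedence than '>='


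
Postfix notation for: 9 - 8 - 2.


Left to right (same or higher precedence on left)
Postfix: 9 8 - 2 -


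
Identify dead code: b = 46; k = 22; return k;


b is assigned but never read
Dead: 'b = 46'


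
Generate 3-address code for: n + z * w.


Break into single-operator statements:
t1 = z * w
t2 = n + t1


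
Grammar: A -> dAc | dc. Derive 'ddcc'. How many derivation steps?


Derivation: A => dAc => ddcc
Steps: 2


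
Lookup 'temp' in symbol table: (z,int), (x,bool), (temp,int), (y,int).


Lookup 'temp' → type int


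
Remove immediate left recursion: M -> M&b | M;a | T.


Left-recursive alternatives: M&b, M;a; non-recursive: T
Introduce M': M -> TM', M' -> &bM' | ;aM' | ε


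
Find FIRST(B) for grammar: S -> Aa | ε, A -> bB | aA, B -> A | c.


Per alternative of B: FIRST(A) = {a, b}; FIRST(c) = {c}
FIRST(B) = {a, b, c}


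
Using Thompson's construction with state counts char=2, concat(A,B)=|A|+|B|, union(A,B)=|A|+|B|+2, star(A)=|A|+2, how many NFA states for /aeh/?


Syntax tree has 3 char leaf(s), 0 union(s), 0 star(s)
chars contribute 3×2 = 6; each union adds +2; each star adds +2
Total: 6 + 0 + 0 = 6 states


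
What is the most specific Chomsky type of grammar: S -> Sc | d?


Left-linear: every RHS is a terminal or one nonterminal followed by a terminal
Classification: Type 3 (Regular)


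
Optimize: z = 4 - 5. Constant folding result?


4 - 5 = -1 at compile time
Optimized: z = -1


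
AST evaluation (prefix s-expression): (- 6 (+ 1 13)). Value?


Evaluate inner: (+ 1 13) = 14
Evaluate root: (- 6 14) = -8
Result: -8


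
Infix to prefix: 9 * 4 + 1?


left-to-right (same/higher precedence on left): tree is (+ (* 9 4) 1)
Prefix: + * 9 4 1


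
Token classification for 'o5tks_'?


Pattern: letter/underscore followed by alphanumerics, not a keyword
Type: IDENTIFIER


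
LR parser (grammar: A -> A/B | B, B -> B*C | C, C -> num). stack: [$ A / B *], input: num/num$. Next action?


no handle; shift 'num'
Action: shift


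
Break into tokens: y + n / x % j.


Scan left to right, longest-match per lexeme
Tokens: ID(y), OP(+), ID(n), OP(/), ID(x), OP(%), ID(j)


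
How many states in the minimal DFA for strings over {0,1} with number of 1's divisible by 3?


Track (count of 1) mod 3: states 0..2, accept at 0
Minimal DFA: 3 states


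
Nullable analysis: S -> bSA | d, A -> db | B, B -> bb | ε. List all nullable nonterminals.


A nonterminal is nullable iff some alternative derives ε (directly, or every symbol in it is nullable)
Nullable: {A, B}


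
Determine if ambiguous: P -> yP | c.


right-linear, alternatives start with distinct terminals 'y' vs 'c': unique leftmost derivation
Unambiguous


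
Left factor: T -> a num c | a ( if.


Common prefix: 'a'
Factored: T -> a T', T' -> num c | ( if


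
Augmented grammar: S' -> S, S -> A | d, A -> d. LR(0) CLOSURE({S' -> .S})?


Start: S' -> .S
For each item with dot before a nonterminal B, add B -> .γ for every B-production
Closure: [S' -> .S, S -> .A, S -> .d, A -> .d]


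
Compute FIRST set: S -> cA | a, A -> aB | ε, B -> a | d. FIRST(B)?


Per alternative of B: FIRST(a) = {a}; FIRST(d) = {d}
FIRST(B) = {a, d}


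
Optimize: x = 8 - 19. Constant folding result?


8 - 19 = -11 at compile time
Optimized: x = -11


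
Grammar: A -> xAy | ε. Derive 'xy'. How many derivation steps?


Derivation: A => xAy => xy
Steps: 2


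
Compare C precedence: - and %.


'%' is multiplicative (level 10); '-' is additive (level 9)
Higher level binds tighter
'%' has higher precedence than '-'


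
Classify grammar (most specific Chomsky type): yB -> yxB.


LHS has context (more than one symbol) and |LHS| ≤ |RHS|
Classification: Type 1 (Context-Sensitive)


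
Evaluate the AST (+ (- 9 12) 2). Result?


Evaluate inner: (- 9 12) = -3
Evaluate root: (+ -3 2) = -1
Result: -1


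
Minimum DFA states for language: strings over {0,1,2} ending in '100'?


Track the longest suffix of input matching a prefix of '100': 4 classes (prefixes of length 0..3)
Minimal DFA: 4 states


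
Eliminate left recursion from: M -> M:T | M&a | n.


Left-recursive alternatives: M:T, M&a; non-recursive: n
Introduce M': M -> nM', M' -> :TM' | &aM' | ε


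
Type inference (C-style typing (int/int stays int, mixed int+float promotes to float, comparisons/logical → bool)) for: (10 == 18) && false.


Operand types: bool && bool
Rule: logical operators take bool operands and yield bool
Result type: bool


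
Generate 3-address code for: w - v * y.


Break into single-operator statements:
t1 = v * y
t2 = w - t1


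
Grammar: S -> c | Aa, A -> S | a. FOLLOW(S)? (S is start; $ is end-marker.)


$ ∈ FOLLOW(S). For each A -> αBβ: add FIRST(β)\{ε} to FOLLOW(B); if β nullable, add FOLLOW(A).
FOLLOW(S) = {$, a}


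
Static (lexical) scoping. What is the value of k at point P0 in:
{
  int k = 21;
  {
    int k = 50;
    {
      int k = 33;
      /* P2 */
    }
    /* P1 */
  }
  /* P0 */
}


k declared in the same block as P0
k = 21


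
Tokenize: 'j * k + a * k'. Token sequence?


Scan left to right, longest-match per lexeme
Tokens: ID(j), OP(*), ID(k), OP(+), ID(a), OP(*), ID(k)


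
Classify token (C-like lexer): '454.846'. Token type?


Pattern: digits with a decimal point
Type: FLOAT_LITERAL


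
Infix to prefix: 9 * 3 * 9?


left-to-right (same/higher precedence on left): tree is (* (* 9 3) 9)
Prefix: * * 9 3 9


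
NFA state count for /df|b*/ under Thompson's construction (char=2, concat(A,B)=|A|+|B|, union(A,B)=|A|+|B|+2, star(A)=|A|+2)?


Syntax tree has 3 char leaf(s), 1 union(s), 1 star(s)
chars contribute 3×2 = 6; each union adds +2; each star adds +2
Total: 6 + 2 + 2 = 10 states


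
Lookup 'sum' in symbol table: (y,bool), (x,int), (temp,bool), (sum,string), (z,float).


Lookup 'sum' → type string


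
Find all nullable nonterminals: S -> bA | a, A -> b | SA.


A nonterminal is nullable iff some alternative derives ε (directly, or every symbol in it is nullable)
Nullable: {}


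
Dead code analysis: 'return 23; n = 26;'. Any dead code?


statement follows a return and is unreachable
Dead: 'n = 26'


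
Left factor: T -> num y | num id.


Common prefix: 'num'
Factored: T -> num T', T' -> y | id


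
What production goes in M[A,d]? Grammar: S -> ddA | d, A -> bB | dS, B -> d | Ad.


For [A, d]: 'd' ∈ FIRST(dS)
Entry: A -> dS


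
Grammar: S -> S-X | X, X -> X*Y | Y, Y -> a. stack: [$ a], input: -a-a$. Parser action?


'a' on top is the handle for Y -> a
Action: reduce (Y -> a)


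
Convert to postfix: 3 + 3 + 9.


Left to right (same or higher precedence on left)
Postfix: 3 3 + 9 +


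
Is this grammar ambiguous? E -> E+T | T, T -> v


precedence layered via separate nonterminal T: deterministic
Unambiguous


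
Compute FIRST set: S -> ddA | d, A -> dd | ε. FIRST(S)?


Per alternative of S: FIRST(ddA) = {d}; FIRST(d) = {d}
FIRST(S) = {d}


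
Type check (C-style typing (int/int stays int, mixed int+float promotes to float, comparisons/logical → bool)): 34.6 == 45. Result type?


Operand types: float == int
Rule: comparison yields bool
Result type: bool


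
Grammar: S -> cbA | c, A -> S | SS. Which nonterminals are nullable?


A nonterminal is nullable iff some alternative derives ε (directly, or every symbol in it is nullable)
Nullable: {}


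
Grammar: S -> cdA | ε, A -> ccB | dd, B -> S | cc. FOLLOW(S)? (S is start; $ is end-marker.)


$ ∈ FOLLOW(S). For each A -> αBβ: add FIRST(β)\{ε} to FOLLOW(B); if β nullable, add FOLLOW(A).
FOLLOW(S) = {$}


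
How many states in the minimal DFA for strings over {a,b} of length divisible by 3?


Track length mod 3: states 0..2, accept at 0
Minimal DFA: 3 states


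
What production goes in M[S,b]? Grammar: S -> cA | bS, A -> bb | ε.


For [S, b]: 'b' ∈ FIRST(bS)
Entry: S -> bS


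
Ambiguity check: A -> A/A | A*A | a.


'a/a*a' has two parse trees (no precedence encoded between / and *)
Ambiguous


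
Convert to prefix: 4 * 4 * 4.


left-to-right (same/higher precedence on left): tree is (* (* 4 4) 4)
Prefix: * * 4 4 4


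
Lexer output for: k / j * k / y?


Scan left to right, longest-match per lexeme
Tokens: ID(k), OP(/), ID(j), OP(*), ID(k), OP(/), ID(y)


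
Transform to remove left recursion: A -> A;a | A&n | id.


Left-recursive alternatives: A;a, A&n; non-recursive: id
Introduce A': A -> idA', A' -> ;aA' | &nA' | ε


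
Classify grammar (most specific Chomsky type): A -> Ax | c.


Left-linear: every RHS is a terminal or one nonterminal followed by a terminal
Classification: Type 3 (Regular)


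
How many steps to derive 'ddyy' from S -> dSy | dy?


Derivation: S => dSy => ddyy
Steps: 2


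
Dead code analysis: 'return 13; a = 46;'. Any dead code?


statement follows a return and is unreachable
Dead: 'a = 46'


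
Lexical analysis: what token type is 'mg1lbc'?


Pattern: letter/underscore followed by alphanumerics, not a keyword
Type: IDENTIFIER


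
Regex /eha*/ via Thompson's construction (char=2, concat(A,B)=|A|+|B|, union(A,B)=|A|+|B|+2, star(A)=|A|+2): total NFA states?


Syntax tree has 3 char leaf(s), 0 union(s), 1 star(s)
chars contribute 3×2 = 6; each union adds +2; each star adds +2
Total: 6 + 0 + 2 = 8 states


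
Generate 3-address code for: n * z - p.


Break into single-operator statements:
t1 = n * z
t2 = t1 - p


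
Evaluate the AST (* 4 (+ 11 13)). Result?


Evaluate inner: (+ 11 13) = 24
Evaluate root: (* 4 24) = 96
Result: 96


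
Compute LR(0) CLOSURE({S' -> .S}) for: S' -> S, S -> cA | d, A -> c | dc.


Start: S' -> .S
For each item with dot before a nonterminal B, add B -> .γ for every B-production
Closure: [S' -> .S, S -> .cA, S -> .d]


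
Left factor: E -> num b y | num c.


Common prefix: 'num'
Factored: E -> num E', E' -> b y | c


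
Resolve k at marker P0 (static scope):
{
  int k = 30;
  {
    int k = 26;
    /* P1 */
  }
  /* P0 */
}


k declared in the same block as P0
k = 30


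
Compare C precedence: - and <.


'-' is additive (level 9); '<' is relational (level 7)
Higher level binds tighter
'-' has higher precedence than '<'


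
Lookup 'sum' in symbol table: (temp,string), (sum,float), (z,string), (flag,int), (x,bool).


Lookup 'sum' → type float


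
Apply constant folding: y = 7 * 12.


7 * 12 = 84 at compile time
Optimized: y = 84


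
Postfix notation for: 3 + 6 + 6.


Left to right (same or higher precedence on left)
Postfix: 3 6 + 6 +


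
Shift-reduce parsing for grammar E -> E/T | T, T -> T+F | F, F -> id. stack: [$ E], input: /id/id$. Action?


shift '/' to continue E -> E/T
Action: shift


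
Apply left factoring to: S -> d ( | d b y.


Common prefix: 'd'
Factored: S -> d S', S' -> ( | b y


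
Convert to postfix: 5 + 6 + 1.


Left to right (same or higher precedence on left)
Postfix: 5 6 + 1 +


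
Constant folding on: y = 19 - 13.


19 - 13 = 6 at compile time
Optimized: y = 6


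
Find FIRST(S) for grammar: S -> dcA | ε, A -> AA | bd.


Per alternative of S: FIRST(dcA) = {d}; FIRST(ε) = {ε}
FIRST(S) = {d, ε}


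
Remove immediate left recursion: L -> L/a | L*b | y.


Left-recursive alternatives: L/a, L*b; non-recursive: y
Introduce L': L -> yL', L' -> /aL' | *bL' | ε


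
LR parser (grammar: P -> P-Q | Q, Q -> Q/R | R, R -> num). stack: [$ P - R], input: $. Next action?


'R' (not preceded by Q/) is the handle for Q -> R
Action: reduce (Q -> R)


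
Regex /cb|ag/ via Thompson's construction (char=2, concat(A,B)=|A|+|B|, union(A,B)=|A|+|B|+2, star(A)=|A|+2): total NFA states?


Syntax tree has 4 char leaf(s), 1 union(s), 0 star(s)
chars contribute 4×2 = 8; each union adds +2; each star adds +2
Total: 8 + 2 + 0 = 10 states


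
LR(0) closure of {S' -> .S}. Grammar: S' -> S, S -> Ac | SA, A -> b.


Start: S' -> .S
For each item with dot before a nonterminal B, add B -> .γ for every B-production
Closure: [S' -> .S, S -> .Ac, S -> .SA, A -> .b]


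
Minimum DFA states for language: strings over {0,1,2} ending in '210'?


Track the longest suffix of input matching a prefix of '210': 4 classes (prefixes of length 0..3)
Minimal DFA: 4 states


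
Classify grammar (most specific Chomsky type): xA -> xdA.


LHS has context (more than one symbol) and |LHS| ≤ |RHS|
Classification: Type 1 (Context-Sensitive)


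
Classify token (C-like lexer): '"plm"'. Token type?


Pattern: double-quoted sequence
Type: STRING_LITERAL


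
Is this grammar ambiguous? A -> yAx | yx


balanced y^n…x^n: each string has a unique parse
Unambiguous


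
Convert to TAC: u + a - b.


Break into single-operator statements:
t1 = u + a
t2 = t1 - b


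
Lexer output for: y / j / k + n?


Scan left to right, longest-match per lexeme
Tokens: ID(y), OP(/), ID(j), OP(/), ID(k), OP(+), ID(n)


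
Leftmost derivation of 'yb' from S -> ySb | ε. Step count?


Derivation: S => ySb => yb
Steps: 2


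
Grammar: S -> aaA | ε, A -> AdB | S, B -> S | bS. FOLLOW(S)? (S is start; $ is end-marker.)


$ ∈ FOLLOW(S). For each A -> αBβ: add FIRST(β)\{ε} to FOLLOW(B); if β nullable, add FOLLOW(A).
FOLLOW(S) = {$, d}


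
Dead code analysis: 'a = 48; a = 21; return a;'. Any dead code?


first assignment to a is overwritten before any read
Dead: 'a = 48'


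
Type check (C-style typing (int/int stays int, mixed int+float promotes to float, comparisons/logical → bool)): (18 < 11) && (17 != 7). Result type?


Operand types: bool && bool
Rule: logical operators take bool operands and yield bool
Result type: bool


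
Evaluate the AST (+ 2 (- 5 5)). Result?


Evaluate inner: (- 5 5) = 0
Evaluate root: (+ 2 0) = 2
Result: 2


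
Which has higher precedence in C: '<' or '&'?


'<' is relational (level 7); '&' is bitwise AND (level 5)
Higher level binds tighter
'<' has higher precedence than '&'


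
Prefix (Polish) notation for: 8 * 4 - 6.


left-to-right (same/higher precedence on left): tree is (- (* 8 4) 6)
Prefix: - * 8 4 6


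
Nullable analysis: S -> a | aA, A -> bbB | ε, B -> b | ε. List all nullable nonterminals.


A nonterminal is nullable iff some alternative derives ε (directly, or every symbol in it is nullable)
Nullable: {A, B}


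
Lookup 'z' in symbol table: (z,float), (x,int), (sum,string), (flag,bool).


Lookup 'z' → type float


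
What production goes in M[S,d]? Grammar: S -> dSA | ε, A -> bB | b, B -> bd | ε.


For [S, d]: 'd' ∈ FIRST(dSA)
Entry: S -> dSA


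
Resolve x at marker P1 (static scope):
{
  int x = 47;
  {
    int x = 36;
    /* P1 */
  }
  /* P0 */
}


x declared in the same block as P1
x = 36


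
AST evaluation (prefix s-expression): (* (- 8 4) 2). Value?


Evaluate inner: (- 8 4) = 4
Evaluate root: (* 4 2) = 8
Result: 8


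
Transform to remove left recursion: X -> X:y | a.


Left-recursive alternatives: X:y; non-recursive: a
Introduce X': X -> aX', X' -> :yX' | ε


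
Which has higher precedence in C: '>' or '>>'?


'>>' is shift (level 8); '>' is relational (level 7)
Higher level binds tighter
'>>' has higher precedence than '>'


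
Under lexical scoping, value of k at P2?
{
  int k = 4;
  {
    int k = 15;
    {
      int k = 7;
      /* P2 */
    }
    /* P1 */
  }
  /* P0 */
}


k declared in the same block as P2
k = 7


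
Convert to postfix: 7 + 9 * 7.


* has higher precedence, evaluate 9*7 first
Postfix: 7 9 7 * +


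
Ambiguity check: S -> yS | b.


right-linear, alternatives start with distinct terminals 'y' vs 'b': unique leftmost derivation
Unambiguous


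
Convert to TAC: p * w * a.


Break into single-operator statements:
t1 = p * w
t2 = t1 * a


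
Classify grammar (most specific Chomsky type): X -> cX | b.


Right-linear: every RHS is a terminal or a terminal followed by one nonterminal
Classification: Type 3 (Regular)


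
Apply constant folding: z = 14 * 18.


14 * 18 = 252 at compile time
Optimized: z = 252


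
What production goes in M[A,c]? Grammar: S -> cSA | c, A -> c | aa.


For [A, c]: 'c' ∈ FIRST(c)
Entry: A -> c


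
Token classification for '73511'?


Pattern: digits only
Type: INTEGER_LITERAL


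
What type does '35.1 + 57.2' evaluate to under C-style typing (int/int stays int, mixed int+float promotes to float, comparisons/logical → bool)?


Operand types: float + float
Rule: mixed int/float promotes to float; int/int stays int
Result type: float


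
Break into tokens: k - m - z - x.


Scan left to right, longest-match per lexeme
Tokens: ID(k), OP(-), ID(m), OP(-), ID(z), OP(-), ID(x)


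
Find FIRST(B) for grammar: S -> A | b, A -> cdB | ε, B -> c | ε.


Per alternative of B: FIRST(c) = {c}; FIRST(ε) = {ε}
FIRST(B) = {c, ε}


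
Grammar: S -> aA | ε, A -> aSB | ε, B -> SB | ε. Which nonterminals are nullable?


A nonterminal is nullable iff some alternative derives ε (directly, or every symbol in it is nullable)
Nullable: {A, B, S}


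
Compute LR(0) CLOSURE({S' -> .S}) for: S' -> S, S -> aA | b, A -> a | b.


Start: S' -> .S
For each item with dot before a nonterminal B, add B -> .γ for every B-production
Closure: [S' -> .S, S -> .aA, S -> .b]


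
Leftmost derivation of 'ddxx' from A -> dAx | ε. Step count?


Derivation: A => dAx => ddAxx => ddxx
Steps: 3


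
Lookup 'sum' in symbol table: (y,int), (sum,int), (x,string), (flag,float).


Lookup 'sum' → type int


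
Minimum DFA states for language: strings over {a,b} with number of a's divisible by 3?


Track (count of a) mod 3: states 0..2, accept at 0
Minimal DFA: 3 states


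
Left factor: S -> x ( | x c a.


Common prefix: 'x'
Factored: S -> x S', S' -> ( | c a


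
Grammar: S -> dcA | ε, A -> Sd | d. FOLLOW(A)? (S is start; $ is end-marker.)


$ ∈ FOLLOW(S). For each A -> αBβ: add FIRST(β)\{ε} to FOLLOW(B); if β nullable, add FOLLOW(A).
FOLLOW(A) = {$, d}


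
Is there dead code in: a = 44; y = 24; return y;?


a is assigned but never read
Dead: 'a = 44'


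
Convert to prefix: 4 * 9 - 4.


left-to-right (same/higher precedence on left): tree is (- (* 4 9) 4)
Prefix: - * 4 9 4


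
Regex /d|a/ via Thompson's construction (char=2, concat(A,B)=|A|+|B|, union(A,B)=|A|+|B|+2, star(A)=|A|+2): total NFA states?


Syntax tree has 2 char leaf(s), 1 union(s), 0 star(s)
chars contribute 2×2 = 4; each union adds +2; each star adds +2
Total: 4 + 2 + 0 = 6 states


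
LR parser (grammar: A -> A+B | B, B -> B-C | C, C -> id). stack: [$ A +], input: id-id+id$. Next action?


no handle ('A+' is not any RHS); shift 'id'
Action: shift


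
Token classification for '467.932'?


Pattern: digits with a decimal point
Type: FLOAT_LITERAL


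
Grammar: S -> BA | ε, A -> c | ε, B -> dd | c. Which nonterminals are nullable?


A nonterminal is nullable iff some alternative derives ε (directly, or every symbol in it is nullable)
Nullable: {A, S}


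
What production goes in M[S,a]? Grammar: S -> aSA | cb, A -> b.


For [S, a]: 'a' ∈ FIRST(aSA)
Entry: S -> aSA


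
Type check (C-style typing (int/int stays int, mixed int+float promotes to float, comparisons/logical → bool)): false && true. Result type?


Operand types: bool && bool
Rule: logical operators take bool operands and yield bool
Result type: bool


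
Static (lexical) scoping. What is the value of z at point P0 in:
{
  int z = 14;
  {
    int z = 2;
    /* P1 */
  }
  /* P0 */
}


z declared in the same block as P0
z = 14


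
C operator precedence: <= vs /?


'/' is multiplicative (level 10); '<=' is relational (level 7)
Higher level binds tighter
'/' has higher precedence than '<='


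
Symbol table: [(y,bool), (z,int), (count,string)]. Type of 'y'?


Lookup 'y' → type bool


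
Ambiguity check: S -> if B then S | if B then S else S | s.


dangling else: 'if B then if B then s else s' parses two ways
Ambiguous


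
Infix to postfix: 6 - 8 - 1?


Left to right (same or higher precedence on left)
Postfix: 6 8 - 1 -


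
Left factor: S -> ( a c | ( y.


Common prefix: '('
Factored: S -> ( S', S' -> a c | y


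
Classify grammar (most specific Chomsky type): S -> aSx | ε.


Single nonterminal LHS, but a^n x^n is not regular
Classification: Type 2 (Context-Free)


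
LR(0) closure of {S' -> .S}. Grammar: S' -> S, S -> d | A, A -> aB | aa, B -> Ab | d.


Start: S' -> .S
For each item with dot before a nonterminal B, add B -> .γ for every B-production
Closure: [S' -> .S, S -> .d, S -> .A, A -> .aB, A -> .aa]


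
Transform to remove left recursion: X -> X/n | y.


Left-recursive alternatives: X/n; non-recursive: y
Introduce X': X -> yX', X' -> /nX' | ε


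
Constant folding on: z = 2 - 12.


2 - 12 = -10 at compile time
Optimized: z = -10


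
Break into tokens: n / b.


Scan left to right, longest-match per lexeme
Tokens: ID(n), OP(/), ID(b)


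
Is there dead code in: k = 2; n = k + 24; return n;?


k is read by n's definition; n is returned
No dead code


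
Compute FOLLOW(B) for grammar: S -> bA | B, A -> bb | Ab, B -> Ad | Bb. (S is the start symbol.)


$ ∈ FOLLOW(S). For each A -> αBβ: add FIRST(β)\{ε} to FOLLOW(B); if β nullable, add FOLLOW(A).
FOLLOW(B) = {$, b}


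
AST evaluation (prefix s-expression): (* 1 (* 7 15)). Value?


Evaluate inner: (* 7 15) = 105
Evaluate root: (* 1 105) = 105
Result: 105


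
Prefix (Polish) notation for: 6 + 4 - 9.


left-to-right (same/higher precedence on left): tree is (- (+ 6 4) 9)
Prefix: - + 6 4 9


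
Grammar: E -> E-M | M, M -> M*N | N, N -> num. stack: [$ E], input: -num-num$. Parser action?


shift '-' to continue E -> E-M
Action: shift


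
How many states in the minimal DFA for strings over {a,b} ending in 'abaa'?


Track the longest suffix of input matching a prefix of 'abaa': 5 classes (prefixes of length 0..4)
Minimal DFA: 5 states


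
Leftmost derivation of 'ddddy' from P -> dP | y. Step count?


Derivation: P => dP => ddP => dddP => ddddP => ddddy
Steps: 5


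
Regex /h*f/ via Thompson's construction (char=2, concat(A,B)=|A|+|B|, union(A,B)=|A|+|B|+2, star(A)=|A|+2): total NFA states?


Syntax tree has 2 char leaf(s), 0 union(s), 1 star(s)
chars contribute 2×2 = 4; each union adds +2; each star adds +2
Total: 4 + 0 + 2 = 6 states


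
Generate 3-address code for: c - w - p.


Break into single-operator statements:
t1 = c - w
t2 = t1 - p


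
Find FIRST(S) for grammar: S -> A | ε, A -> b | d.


Per alternative of S: FIRST(A) = {b, d}; FIRST(ε) = {ε}
FIRST(S) = {b, d, ε}


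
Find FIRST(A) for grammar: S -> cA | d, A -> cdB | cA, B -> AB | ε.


Per alternative of A: FIRST(cdB) = {c}; FIRST(cA) = {c}
FIRST(A) = {c}


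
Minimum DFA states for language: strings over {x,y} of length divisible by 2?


Track length mod 2: states 0..1, accept at 0
Minimal DFA: 2 states


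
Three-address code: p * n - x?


Break into single-operator statements:
t1 = p * n
t2 = t1 - x


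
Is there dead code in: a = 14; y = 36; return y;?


a is assigned but never read
Dead: 'a = 14'


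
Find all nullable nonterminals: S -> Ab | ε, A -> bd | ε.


A nonterminal is nullable iff some alternative derives ε (directly, or every symbol in it is nullable)
Nullable: {A, S}


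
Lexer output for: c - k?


Scan left to right, longest-match per lexeme
Tokens: ID(c), OP(-), ID(k)


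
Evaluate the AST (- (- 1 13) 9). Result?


Evaluate inner: (- 1 13) = -12
Evaluate root: (- -12 9) = -21
Result: -21


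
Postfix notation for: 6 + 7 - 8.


Left to right (same or higher precedence on left)
Postfix: 6 7 + 8 -


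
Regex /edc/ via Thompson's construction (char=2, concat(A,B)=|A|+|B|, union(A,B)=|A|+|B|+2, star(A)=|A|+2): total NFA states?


Syntax tree has 3 char leaf(s), 0 union(s), 0 star(s)
chars contribute 3×2 = 6; each union adds +2; each star adds +2
Total: 6 + 0 + 0 = 6 states


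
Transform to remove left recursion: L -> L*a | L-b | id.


Left-recursive alternatives: L*a, L-b; non-recursive: id
Introduce L': L -> idL', L' -> *aL' | -bL' | ε


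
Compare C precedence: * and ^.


'*' is multiplicative (level 10); '^' is bitwise XOR (level 4)
Higher level binds tighter
'*' has higher precedence than '^'


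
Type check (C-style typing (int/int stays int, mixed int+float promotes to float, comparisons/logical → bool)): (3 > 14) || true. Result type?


Operand types: bool || bool
Rule: logical operators take bool operands and yield bool
Result type: bool


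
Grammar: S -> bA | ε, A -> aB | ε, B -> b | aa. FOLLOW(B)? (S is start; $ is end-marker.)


$ ∈ FOLLOW(S). For each A -> αBβ: add FIRST(β)\{ε} to FOLLOW(B); if β nullable, add FOLLOW(A).
FOLLOW(B) = {$}


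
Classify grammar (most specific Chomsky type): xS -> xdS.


LHS has context (more than one symbol) and |LHS| ≤ |RHS|
Classification: Type 1 (Context-Sensitive)


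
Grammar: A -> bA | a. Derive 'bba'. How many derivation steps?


Derivation: A => bA => bbA => bba
Steps: 3


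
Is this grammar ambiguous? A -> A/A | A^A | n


'n/n^n' has two parse trees (no precedence encoded between / and ^)
Ambiguous


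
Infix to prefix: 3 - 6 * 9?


'*' binds tighter: tree is (- 3 (* 6 9))
Prefix: - 3 * 6 9


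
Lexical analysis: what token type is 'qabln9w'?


Pattern: letter/underscore followed by alphanumerics, not a keyword
Type: IDENTIFIER


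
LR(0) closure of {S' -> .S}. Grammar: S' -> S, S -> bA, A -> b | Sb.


Start: S' -> .S
For each item with dot before a nonterminal B, add B -> .γ for every B-production
Closure: [S' -> .S, S -> .bA]


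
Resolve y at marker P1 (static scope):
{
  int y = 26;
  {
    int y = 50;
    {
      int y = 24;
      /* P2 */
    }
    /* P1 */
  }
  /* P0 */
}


y declared in the same block as P1
y = 50


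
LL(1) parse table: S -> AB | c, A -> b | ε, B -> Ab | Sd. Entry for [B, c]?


For [B, c]: 'c' ∈ FIRST(Sd)
Entry: B -> Sd


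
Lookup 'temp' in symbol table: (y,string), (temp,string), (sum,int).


Lookup 'temp' → type string


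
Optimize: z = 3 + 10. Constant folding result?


3 + 10 = 13 at compile time
Optimized: z = 13


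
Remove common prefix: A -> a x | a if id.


Common prefix: 'a'
Factored: A -> a A', A' -> x | if id


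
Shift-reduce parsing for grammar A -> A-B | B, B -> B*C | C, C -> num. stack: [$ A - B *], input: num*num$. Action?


no handle; shift 'num'
Action: shift


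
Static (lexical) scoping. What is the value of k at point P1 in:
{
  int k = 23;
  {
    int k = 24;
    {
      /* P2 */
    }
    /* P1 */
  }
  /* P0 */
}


k declared in the same block as P1
k = 24


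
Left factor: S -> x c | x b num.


Common prefix: 'x'
Factored: S -> x S', S' -> c | b num


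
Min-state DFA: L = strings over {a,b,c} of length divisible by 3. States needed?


Track length mod 3: states 0..2, accept at 0
Minimal DFA: 3 states


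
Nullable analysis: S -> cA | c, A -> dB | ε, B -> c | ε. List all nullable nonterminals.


A nonterminal is nullable iff some alternative derives ε (directly, or every symbol in it is nullable)
Nullable: {A, B}


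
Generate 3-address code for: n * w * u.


Break into single-operator statements:
t1 = n * w
t2 = t1 * u


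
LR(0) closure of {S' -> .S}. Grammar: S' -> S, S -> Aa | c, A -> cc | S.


Start: S' -> .S
For each item with dot before a nonterminal B, add B -> .γ for every B-production
Closure: [S' -> .S, S -> .Aa, S -> .c, A -> .cc, A -> .S]


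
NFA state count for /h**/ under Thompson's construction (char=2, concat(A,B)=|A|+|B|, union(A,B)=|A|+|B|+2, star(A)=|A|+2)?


Syntax tree has 1 char leaf(s), 0 union(s), 2 star(s)
chars contribute 1×2 = 2; each union adds +2; each star adds +2
Total: 2 + 0 + 4 = 6 states


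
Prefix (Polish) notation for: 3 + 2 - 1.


left-to-right (same/higher precedence on left): tree is (- (+ 3 2) 1)
Prefix: - + 3 2 1


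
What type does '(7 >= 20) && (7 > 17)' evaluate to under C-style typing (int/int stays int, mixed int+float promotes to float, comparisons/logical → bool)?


Operand types: bool && bool
Rule: logical operators take bool operands and yield bool
Result type: bool
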